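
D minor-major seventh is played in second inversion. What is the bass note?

The fifth of D minor-major seventh (D–F–A–C#) is A; that is the bass in second inversion.

A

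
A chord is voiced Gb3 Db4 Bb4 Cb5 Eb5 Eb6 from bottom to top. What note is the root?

Cb

Reordering Gb, Db, Bb, Cb, Eb into stacked thirds gives Cb–Eb–Gb–Bb–Db; the bottom of that stack, Cb, is the root.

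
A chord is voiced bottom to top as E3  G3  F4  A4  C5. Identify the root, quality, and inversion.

Reducing to letter names: E, G, F, A, C. These stack in thirds as F–A–C–E–G — an F major ninth chord.
The lowest note is E, the seventh of the chord, so this is third inversion.

F major ninth, third inversion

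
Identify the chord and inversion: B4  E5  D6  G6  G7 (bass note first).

E minor seventh, second inversion

The pitch classes B, E, D, G arrange in thirds as E–G–B–D: an E minor seventh chord.
The lowest note is B, the fifth of the chord, so this is second inversion (figured bass 4/3).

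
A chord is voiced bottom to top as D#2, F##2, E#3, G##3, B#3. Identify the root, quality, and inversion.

E# dominant ninth, third inversion

The pitch classes D#, F##, E#, G##, B# arrange in thirds as E#–G##–B#–D#–F##: an E# dominant ninth chord.
The lowest note is D#, the seventh of the chord, so this is third inversion.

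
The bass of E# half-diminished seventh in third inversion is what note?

In third inversion the seventh is lowest. For E# half-diminished seventh (E#–G#–B–D#) that is D#.

D#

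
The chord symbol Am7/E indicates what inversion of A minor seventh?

second inversion

Am7/E means A minor seventh with E in the bass. E is the fifth of A minor seventh (A–C–E–G), so this is second inversion.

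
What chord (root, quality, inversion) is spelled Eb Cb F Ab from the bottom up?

F half-diminished seventh, third inversion

Reducing to letter names: Eb, Cb, F, Ab. These stack in thirds as F–Ab–Cb–Eb — an F half-diminished seventh chord.
Eb is the seventh of F half-diminished seventh; seventh in the bass means third inversion (figured bass 4/2).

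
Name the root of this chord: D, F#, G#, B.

G#

D, F#, G#, B are the tones of a G# half-diminished seventh chord (G#–B–D–F#), making G# the root.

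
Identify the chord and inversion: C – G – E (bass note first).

C major, root position

The distinct note names are C, G, E. Stacked in thirds they read C–E–G, which is a major triad on C.
C is the root of C major; root in the bass means root position (figured bass 5/3).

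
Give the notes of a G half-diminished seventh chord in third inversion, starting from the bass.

F, G, Bb, Db

G half-diminished seventh is G–Bb–Db–F. Third inversion puts the seventh (F) in the bass, with the remaining tones above: F, G, Bb, Db.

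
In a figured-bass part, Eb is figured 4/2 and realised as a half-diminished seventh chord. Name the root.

F

The figures 4/2 mean the seventh of the chord is in the bass. If Eb is the seventh of a half-diminished seventh chord, the root is F (chord tones F–Ab–Cb–Eb).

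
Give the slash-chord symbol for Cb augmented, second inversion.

Cbaug/G

Second inversion of Cb augmented has the fifth (G) in the bass. As a slash chord: Cbaug/G.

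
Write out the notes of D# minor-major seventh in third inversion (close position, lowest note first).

D# minor-major seventh is D#–F#–A#–C##. Third inversion puts the seventh (C##) in the bass, with the remaining tones above: C##, D#, F#, A#.

C##, D#, F#, A#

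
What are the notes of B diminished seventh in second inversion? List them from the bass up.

F, Ab, B, D

Spelling B diminished seventh: B–D–F–Ab. In second inversion the fifth is bass, giving F, Ab, B, D from the bottom.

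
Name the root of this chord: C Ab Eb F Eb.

The distinct letter names are C, Ab, Eb, F. Arranged as a stack of thirds they read F–Ab–C–Eb, so F is the root (an F minor seventh chord).

F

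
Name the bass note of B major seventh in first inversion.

The third of B major seventh (B–D#–F#–A#) is D#; that is the bass in first inversion.

D#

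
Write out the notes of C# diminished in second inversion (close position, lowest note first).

C# diminished is C#–E–G. Second inversion puts the fifth (G) in the bass, with the remaining tones above: G, C#, E.

G, C#, E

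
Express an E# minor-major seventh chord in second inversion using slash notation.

Second inversion of E# minor-major seventh has the fifth (B#) in the bass. As a slash chord: E#m(maj7)/B#.

E#m(maj7)/B#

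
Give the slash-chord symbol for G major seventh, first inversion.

Gmaj7/B

First inversion of G major seventh has the third (B) in the bass. As a slash chord: Gmaj7/B.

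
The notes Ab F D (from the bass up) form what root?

Ab, F, D are the tones of a D diminished triad (D–F–Ab), making D the root.

D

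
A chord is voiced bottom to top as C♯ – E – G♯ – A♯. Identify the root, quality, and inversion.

A# half-diminished seventh, first inversion

The pitch classes C#, E, G#, A# arrange in thirds as A#–C#–E–G#: an A# half-diminished seventh chord.
With the third (C#) in the bass, the chord is in first inversion (figured bass 6/5).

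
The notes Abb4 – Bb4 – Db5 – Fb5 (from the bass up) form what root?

Abb, Bb, Db, Fb are the tones of a Bb diminished seventh chord (Bb–Db–Fb–Abb), making Bb the root.

Bb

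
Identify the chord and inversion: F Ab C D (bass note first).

D half-diminished seventh, first inversion

The pitch classes F, Ab, C, D arrange in thirds as D–F–Ab–C: a D half-diminished seventh chord.
The lowest note is F, the third of the chord, so this is first inversion (figured bass 6/5).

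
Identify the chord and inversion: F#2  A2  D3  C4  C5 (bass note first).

D dominant seventh, first inversion

The distinct note names are F#, A, D, C. Stacked in thirds they read D–F#–A–C, which is a dominant seventh chord on D.
With the third (F#) in the bass, the chord is in first inversion (figured bass 6/5).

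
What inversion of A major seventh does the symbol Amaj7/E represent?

second inversion

Amaj7/E means A major seventh with E in the bass. E is the fifth of A major seventh (A–C#–E–G#), so this is second inversion.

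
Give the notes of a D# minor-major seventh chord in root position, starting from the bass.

D#, F#, A#, C##

Spelling D# minor-major seventh: D#–F#–A#–C##. In root position the root is bass, giving D#, F#, A#, C## from the bottom.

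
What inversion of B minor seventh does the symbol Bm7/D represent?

Bm7/D means B minor seventh with D in the bass. D is the third of B minor seventh (B–D–F#–A), so this is first inversion.

first inversion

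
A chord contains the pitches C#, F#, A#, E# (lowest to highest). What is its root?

F#

Reordering C#, F#, A#, E# into stacked thirds gives F#–A#–C#–E#; the bottom of that stack, F#, is the root.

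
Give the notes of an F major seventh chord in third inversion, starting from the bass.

E, F, A, C

Spelling F major seventh: F–A–C–E. In third inversion the seventh is bass, giving E, F, A, C from the bottom.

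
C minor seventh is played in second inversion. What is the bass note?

G

C minor seventh is C–Eb–G–Bb. Second inversion places the fifth in the bass: G.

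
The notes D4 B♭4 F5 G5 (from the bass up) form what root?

G

D, Bb, F, G are the tones of a G minor seventh chord (G–Bb–D–F), making G the root.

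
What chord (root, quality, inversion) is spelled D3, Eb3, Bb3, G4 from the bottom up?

Eb major seventh, third inversion

The pitch classes D, Eb, Bb, G arrange in thirds as Eb–G–Bb–D: an Eb major seventh chord.
The lowest note is D, the seventh of the chord, so this is third inversion (figured bass 4/2).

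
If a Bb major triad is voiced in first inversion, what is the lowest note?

In first inversion the third is lowest. For Bb major (Bb–D–F) that is D.

D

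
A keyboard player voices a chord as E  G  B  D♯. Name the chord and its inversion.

The pitch classes E, G, B, D# arrange in thirds as E–G–B–D#: an E minor-major seventh chord.
The lowest note is E, the root of the chord, so this is root position (figured bass 7).

E minor-major seventh, root position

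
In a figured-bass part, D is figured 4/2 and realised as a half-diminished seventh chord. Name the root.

E

The figures 4/2 mean the seventh of the chord is in the bass. If D is the seventh of a half-diminished seventh chord, the root is E (chord tones E–G–Bb–D).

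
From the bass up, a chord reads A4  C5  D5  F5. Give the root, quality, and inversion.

The pitch classes A, C, D, F arrange in thirds as D–F–A–C: a D minor seventh chord.
The lowest note is A, the fifth of the chord, so this is second inversion (figured bass 4/3).

D minor seventh, second inversion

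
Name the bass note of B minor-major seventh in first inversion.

The third of B minor-major seventh (B–D–F#–A#) is D; that is the bass in first inversion.

D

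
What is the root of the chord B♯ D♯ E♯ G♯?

Reordering B#, D#, E#, G# into stacked thirds gives E#–G#–B#–D#; the bottom of that stack, E#, is the root.

E#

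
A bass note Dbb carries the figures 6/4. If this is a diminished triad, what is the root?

The figures 6/4 mean the fifth of the chord is in the bass. If Dbb is the fifth of a diminished triad, the root is Gb (chord tones Gb–Bbb–Dbb).

Gb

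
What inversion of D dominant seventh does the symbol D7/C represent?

D7/C means D dominant seventh with C in the bass. C is the seventh of D dominant seventh (D–F#–A–C), so this is third inversion.

third inversion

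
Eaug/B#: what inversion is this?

second inversion

Eaug/B# means E augmented with B# in the bass. B# is the fifth of E augmented (E–G#–B#), so this is second inversion.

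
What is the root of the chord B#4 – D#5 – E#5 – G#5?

E#

Reordering B#, D#, E#, G# into stacked thirds gives E#–G#–B#–D#; the bottom of that stack, E#, is the root.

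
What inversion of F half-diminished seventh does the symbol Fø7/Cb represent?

Fø7/Cb means F half-diminished seventh with Cb in the bass. Cb is the fifth of F half-diminished seventh (F–Ab–Cb–Eb), so this is second inversion.

second inversion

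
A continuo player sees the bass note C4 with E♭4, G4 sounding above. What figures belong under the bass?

5/3

The notes C, Eb, G stack in thirds as C–Eb–G — a C minor triad. The bass C is the root, so this is root position: figured 5/3.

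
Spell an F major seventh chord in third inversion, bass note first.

Spelling F major seventh: F–A–C–E. In third inversion the seventh is bass, giving E, F, A, C from the bottom.

E, F, A, C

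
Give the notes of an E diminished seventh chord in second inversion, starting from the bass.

Bb, Db, E, G

The chord tones are E–G–Bb–Db. With the fifth (Bb) lowest for second inversion: Bb, Db, E, G.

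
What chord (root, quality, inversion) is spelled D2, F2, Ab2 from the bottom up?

The distinct note names are D, F, Ab. Stacked in thirds they read D–F–Ab, which is a diminished triad on D.
The lowest note is D, the root of the chord, so this is root position (figured bass 5/3).

D diminished, root position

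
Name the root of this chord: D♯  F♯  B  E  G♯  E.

The distinct letter names are D#, F#, B, E, G#. Arranged as a stack of thirds they read E–G#–B–D#–F#, so E is the root (an E major ninth chord).

E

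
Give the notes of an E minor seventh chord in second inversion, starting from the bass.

The chord tones are E–G–B–D. With the fifth (B) lowest for second inversion: B, D, E, G.

B, D, E, G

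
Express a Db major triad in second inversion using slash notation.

Db/Ab

Second inversion of Db major has the fifth (Ab) in the bass. As a slash chord: Db/Ab.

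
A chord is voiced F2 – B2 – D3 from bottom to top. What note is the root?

The distinct letter names are F, B, D. Arranged as a stack of thirds they read B–D–F, so B is the root (a B diminished triad).

B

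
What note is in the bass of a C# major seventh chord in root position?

In root position the root is lowest. For C# major seventh (C#–E#–G#–B#) that is C#.

C#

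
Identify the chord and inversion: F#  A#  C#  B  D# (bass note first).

The pitch classes F#, A#, C#, B, D# arrange in thirds as B–D#–F#–A#–C#: a B major ninth chord.
The lowest note is F#, the fifth of the chord, so this is second inversion.

B major ninth, second inversion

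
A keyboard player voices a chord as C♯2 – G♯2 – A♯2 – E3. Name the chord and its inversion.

A# half-diminished seventh, first inversion

The pitch classes C#, G#, A#, E arrange in thirds as A#–C#–E–G#: an A# half-diminished seventh chord.
The lowest note is C#, the third of the chord, so this is first inversion (figured bass 6/5).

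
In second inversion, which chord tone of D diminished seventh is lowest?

Ab

The fifth of D diminished seventh (D–F–Ab–Cb) is Ab; that is the bass in second inversion.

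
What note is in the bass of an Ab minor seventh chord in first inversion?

Ab minor seventh is Ab–Cb–Eb–Gb. First inversion places the third in the bass: Cb.

Cb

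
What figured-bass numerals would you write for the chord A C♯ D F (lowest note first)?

The notes A, C#, D, F stack in thirds as D–F–A–C# — a D minor-major seventh chord. The bass A is the fifth, so this is second inversion: figured 4/3.

4/3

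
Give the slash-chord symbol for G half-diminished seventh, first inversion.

First inversion of G half-diminished seventh has the third (Bb) in the bass. As a slash chord: Gø7/Bb.

Gø7/Bb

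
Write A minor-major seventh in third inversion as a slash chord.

Am(maj7)/G#

Third inversion of A minor-major seventh has the seventh (G#) in the bass. As a slash chord: Am(maj7)/G#.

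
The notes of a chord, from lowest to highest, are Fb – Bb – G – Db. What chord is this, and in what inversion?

Reducing to letter names: Fb, Bb, G, Db. These stack in thirds as G–Bb–Db–Fb — a G diminished seventh chord.
The lowest note is Fb, the seventh of the chord, so this is third inversion (figured bass 4/2).

G diminished seventh, third inversion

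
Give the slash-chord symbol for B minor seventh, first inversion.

Bm7/D

First inversion of B minor seventh has the third (D) in the bass. As a slash chord: Bm7/D.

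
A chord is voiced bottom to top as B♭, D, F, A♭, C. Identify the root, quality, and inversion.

Bb dominant ninth, root position

The distinct note names are Bb, D, F, Ab, C. Stacked in thirds they read Bb–D–F–Ab–C, which is a dominant ninth chord on Bb.
Bb is the root of Bb dominant ninth; root in the bass means root position.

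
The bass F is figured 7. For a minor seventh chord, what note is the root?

F

The figures 7 mean the root of the chord is in the bass. If F is the root of a minor seventh chord, the root is F (chord tones F–Ab–C–Eb).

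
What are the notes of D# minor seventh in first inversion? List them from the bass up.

F#, A#, C#, D#

D# minor seventh is D#–F#–A#–C#. First inversion puts the third (F#) in the bass, with the remaining tones above: F#, A#, C#, D#.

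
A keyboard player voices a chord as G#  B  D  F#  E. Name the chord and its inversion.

The distinct note names are G#, B, D, F#, E. Stacked in thirds they read E–G#–B–D–F#, which is a dominant ninth chord on E.
G# is the third of E dominant ninth; third in the bass means first inversion.

E dominant ninth, first inversion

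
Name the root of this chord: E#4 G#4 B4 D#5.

Reordering E#, G#, B, D# into stacked thirds gives E#–G#–B–D#; the bottom of that stack, E#, is the root.

E#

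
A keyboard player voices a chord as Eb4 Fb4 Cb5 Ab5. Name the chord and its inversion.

Fb major seventh, third inversion

The distinct note names are Eb, Fb, Cb, Ab. Stacked in thirds they read Fb–Ab–Cb–Eb, which is a major seventh chord on Fb.
The lowest note is Eb, the seventh of the chord, so this is third inversion (figured bass 4/2).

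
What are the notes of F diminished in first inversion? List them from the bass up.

Spelling F diminished: F–Ab–Cb. In first inversion the third is bass, giving Ab, Cb, F from the bottom.

Ab, Cb, F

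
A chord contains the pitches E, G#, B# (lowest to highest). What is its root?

E, G#, B# are the tones of an E augmented triad (E–G#–B#), making E the root.

E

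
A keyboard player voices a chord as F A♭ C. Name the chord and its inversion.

The pitch classes F, Ab, C arrange in thirds as F–Ab–C: an F minor triad.
With the root (F) in the bass, the chord is in root position (figured bass 5/3).

F minor, root position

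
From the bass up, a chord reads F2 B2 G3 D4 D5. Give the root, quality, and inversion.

The pitch classes F, B, G, D arrange in thirds as G–B–D–F: a G dominant seventh chord.
F is the seventh of G dominant seventh; seventh in the bass means third inversion (figured bass 4/2).

G dominant seventh, third inversion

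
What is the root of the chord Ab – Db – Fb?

Db

Reordering Ab, Db, Fb into stacked thirds gives Db–Fb–Ab; the bottom of that stack, Db, is the root.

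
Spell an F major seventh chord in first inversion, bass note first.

The chord tones are F–A–C–E. With the third (A) lowest for first inversion: A, C, E, F.

A, C, E, F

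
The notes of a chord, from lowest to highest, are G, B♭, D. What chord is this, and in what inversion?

G minor, root position

The distinct note names are G, Bb, D. Stacked in thirds they read G–Bb–D, which is a minor triad on G.
G is the root of G minor; root in the bass means root position (figured bass 5/3).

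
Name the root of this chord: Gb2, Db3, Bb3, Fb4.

Gb, Db, Bb, Fb are the tones of a Gb dominant seventh chord (Gb–Bb–Db–Fb), making Gb the root.

Gb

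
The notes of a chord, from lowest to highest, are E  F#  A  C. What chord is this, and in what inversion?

The distinct note names are E, F#, A, C. Stacked in thirds they read F#–A–C–E, which is a half-diminished seventh chord on F#.
The lowest note is E, the seventh of the chord, so this is third inversion (figured bass 4/2).

F# half-diminished seventh, third inversion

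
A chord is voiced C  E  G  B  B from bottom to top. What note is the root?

C

C, E, G, B are the tones of a C major seventh chord (C–E–G–B), making C the root.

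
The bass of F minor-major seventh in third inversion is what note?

The seventh of F minor-major seventh (F–Ab–C–E) is E; that is the bass in third inversion.

E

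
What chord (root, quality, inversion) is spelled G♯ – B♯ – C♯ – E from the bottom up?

C# minor-major seventh, second inversion

The pitch classes G#, B#, C#, E arrange in thirds as C#–E–G#–B#: a C# minor-major seventh chord.
G# is the fifth of C# minor-major seventh; fifth in the bass means second inversion (figured bass 4/3).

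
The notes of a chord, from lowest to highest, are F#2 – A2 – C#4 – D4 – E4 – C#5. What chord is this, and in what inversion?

D major ninth, first inversion

Reducing to letter names: F#, A, C#, D, E. These stack in thirds as D–F#–A–C#–E — a D major ninth chord.
The lowest note is F#, the third of the chord, so this is first inversion.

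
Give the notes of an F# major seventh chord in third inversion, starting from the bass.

E#, F#, A#, C#

The chord tones are F#–A#–C#–E#. With the seventh (E#) lowest for third inversion: E#, F#, A#, C#.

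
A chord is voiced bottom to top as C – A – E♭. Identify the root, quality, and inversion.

Reducing to letter names: C, A, Eb. These stack in thirds as A–C–Eb — an A diminished triad.
The lowest note is C, the third of the chord, so this is first inversion (figured bass 6).

A diminished, first inversion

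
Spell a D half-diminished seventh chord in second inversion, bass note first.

Ab, C, D, F

Spelling D half-diminished seventh: D–F–Ab–C. In second inversion the fifth is bass, giving Ab, C, D, F from the bottom.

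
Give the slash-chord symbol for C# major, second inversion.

Second inversion of C# major has the fifth (G#) in the bass. As a slash chord: C#M/G#.

C#M/G#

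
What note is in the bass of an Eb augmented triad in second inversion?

B

In second inversion the fifth is lowest. For Eb augmented (Eb–G–B) that is B.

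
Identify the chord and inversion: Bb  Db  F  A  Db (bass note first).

Bb minor-major seventh, root position

The distinct note names are Bb, Db, F, A. Stacked in thirds they read Bb–Db–F–A, which is a minor-major seventh chord on Bb.
With the root (Bb) in the bass, the chord is in root position (figured bass 7).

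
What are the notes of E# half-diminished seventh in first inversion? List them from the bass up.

G#, B, D#, E#

The chord tones are E#–G#–B–D#. With the third (G#) lowest for first inversion: G#, B, D#, E#.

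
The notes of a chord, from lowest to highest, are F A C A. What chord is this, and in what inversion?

F major, root position

Reducing to letter names: F, A, C. These stack in thirds as F–A–C — an F major triad.
With the root (F) in the bass, the chord is in root position (figured bass 5/3).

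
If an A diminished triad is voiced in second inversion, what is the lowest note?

A diminished is A–C–Eb. Second inversion places the fifth in the bass: Eb.

Eb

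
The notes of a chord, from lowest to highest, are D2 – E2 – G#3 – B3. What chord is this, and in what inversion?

E dominant seventh, third inversion

Reducing to letter names: D, E, G#, B. These stack in thirds as E–G#–B–D — an E dominant seventh chord.
The lowest note is D, the seventh of the chord, so this is third inversion (figured bass 4/2).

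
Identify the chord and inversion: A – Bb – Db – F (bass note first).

Bb minor-major seventh, third inversion

The distinct note names are A, Bb, Db, F. Stacked in thirds they read Bb–Db–F–A, which is a minor-major seventh chord on Bb.
With the seventh (A) in the bass, the chord is in third inversion (figured bass 4/2).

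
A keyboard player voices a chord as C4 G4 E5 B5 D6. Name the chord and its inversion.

C major ninth, root position

Reducing to letter names: C, G, E, B, D. These stack in thirds as C–E–G–B–D — a C major ninth chord.
With the root (C) in the bass, the chord is in root position.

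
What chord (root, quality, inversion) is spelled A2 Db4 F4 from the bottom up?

Db augmented, second inversion

Reducing to letter names: A, Db, F. These stack in thirds as Db–F–A — a Db augmented triad.
With the fifth (A) in the bass, the chord is in second inversion (figured bass 6/4).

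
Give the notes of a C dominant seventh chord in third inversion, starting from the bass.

C dominant seventh is C–E–G–Bb. Third inversion puts the seventh (Bb) in the bass, with the remaining tones above: Bb, C, E, G.

Bb, C, E, G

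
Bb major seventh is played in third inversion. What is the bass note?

The seventh of Bb major seventh (Bb–D–F–A) is A; that is the bass in third inversion.

A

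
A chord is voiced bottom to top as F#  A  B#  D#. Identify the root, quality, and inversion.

The pitch classes F#, A, B#, D# arrange in thirds as B#–D#–F#–A: a B# diminished seventh chord.
The lowest note is F#, the fifth of the chord, so this is second inversion (figured bass 4/3).

B# diminished seventh, second inversion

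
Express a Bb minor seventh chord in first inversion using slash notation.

Bbm7/Db

First inversion of Bb minor seventh has the third (Db) in the bass. As a slash chord: Bbm7/Db.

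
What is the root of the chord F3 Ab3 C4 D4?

D

The distinct letter names are F, Ab, C, D. Arranged as a stack of thirds they read D–F–Ab–C, so D is the root (a D half-diminished seventh chord).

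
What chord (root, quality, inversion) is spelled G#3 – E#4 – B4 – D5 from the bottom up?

E# diminished seventh, first inversion

Reducing to letter names: G#, E#, B, D. These stack in thirds as E#–G#–B–D — an E# diminished seventh chord.
With the third (G#) in the bass, the chord is in first inversion (figured bass 6/5).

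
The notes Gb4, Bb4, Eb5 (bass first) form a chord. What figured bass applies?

6

The notes Gb, Bb, Eb stack in thirds as Eb–Gb–Bb — an Eb minor triad. The bass Gb is the third, so this is first inversion: figured 6.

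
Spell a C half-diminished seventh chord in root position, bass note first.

C half-diminished seventh is C–Eb–Gb–Bb. Root position puts the root (C) in the bass, with the remaining tones above: C, Eb, Gb, Bb.

C, Eb, Gb, Bb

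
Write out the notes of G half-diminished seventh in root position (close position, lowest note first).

G half-diminished seventh is G–Bb–Db–F. Root position puts the root (G) in the bass, with the remaining tones above: G, Bb, Db, F.

G, Bb, Db, F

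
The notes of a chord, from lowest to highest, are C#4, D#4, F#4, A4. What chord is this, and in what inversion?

Reducing to letter names: C#, D#, F#, A. These stack in thirds as D#–F#–A–C# — a D# half-diminished seventh chord.
With the seventh (C#) in the bass, the chord is in third inversion (figured bass 4/2).

D# half-diminished seventh, third inversion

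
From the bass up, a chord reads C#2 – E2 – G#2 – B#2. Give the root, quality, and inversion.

C# minor-major seventh, root position

Reducing to letter names: C#, E, G#, B#. These stack in thirds as C#–E–G#–B# — a C# minor-major seventh chord.
With the root (C#) in the bass, the chord is in root position (figured bass 7).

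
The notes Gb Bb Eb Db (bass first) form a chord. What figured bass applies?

The notes Gb, Bb, Eb, Db stack in thirds as Eb–Gb–Bb–Db — an Eb minor seventh chord. The bass Gb is the third, so this is first inversion: figured 6/5.

6/5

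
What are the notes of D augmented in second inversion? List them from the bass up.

D augmented is D–F#–A#. Second inversion puts the fifth (A#) in the bass, with the remaining tones above: A#, D, F#.

A#, D, F#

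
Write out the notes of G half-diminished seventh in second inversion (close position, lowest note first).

Spelling G half-diminished seventh: G–Bb–Db–F. In second inversion the fifth is bass, giving Db, F, G, Bb from the bottom.

Db, F, G, Bb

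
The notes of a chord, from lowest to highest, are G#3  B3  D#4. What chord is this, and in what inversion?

G# minor, root position

The distinct note names are G#, B, D#. Stacked in thirds they read G#–B–D#, which is a minor triad on G#.
G# is the root of G# minor; root in the bass means root position (figured bass 5/3).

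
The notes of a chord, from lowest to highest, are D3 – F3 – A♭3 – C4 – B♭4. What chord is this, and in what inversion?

Bb dominant ninth, first inversion

The pitch classes D, F, Ab, C, Bb arrange in thirds as Bb–D–F–Ab–C: a Bb dominant ninth chord.
D is the third of Bb dominant ninth; third in the bass means first inversion.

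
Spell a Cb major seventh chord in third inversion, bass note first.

The chord tones are Cb–Eb–Gb–Bb. With the seventh (Bb) lowest for third inversion: Bb, Cb, Eb, Gb.

Bb, Cb, Eb, Gb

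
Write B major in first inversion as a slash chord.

First inversion of B major has the third (D#) in the bass. As a slash chord: BM/D#.

BM/D#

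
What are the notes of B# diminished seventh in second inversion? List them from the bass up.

B# diminished seventh is B#–D#–F#–A. Second inversion puts the fifth (F#) in the bass, with the remaining tones above: F#, A, B#, D#.

F#, A, B#, D#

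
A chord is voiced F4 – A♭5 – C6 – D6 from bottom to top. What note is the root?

D

Reordering F, Ab, C, D into stacked thirds gives D–F–Ab–C; the bottom of that stack, D, is the root.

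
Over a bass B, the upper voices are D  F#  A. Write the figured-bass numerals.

The notes B, D, F#, A stack in thirds as B–D–F#–A — a B minor seventh chord. The bass B is the root, so this is root position: figured 7.

7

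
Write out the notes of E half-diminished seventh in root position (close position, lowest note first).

E, G, Bb, D

E half-diminished seventh is E–G–Bb–D. Root position puts the root (E) in the bass, with the remaining tones above: E, G, Bb, D.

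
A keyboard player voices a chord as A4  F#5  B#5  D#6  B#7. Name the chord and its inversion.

B# diminished seventh, third inversion

The pitch classes A, F#, B#, D# arrange in thirds as B#–D#–F#–A: a B# diminished seventh chord.
With the seventh (A) in the bass, the chord is in third inversion (figured bass 4/2).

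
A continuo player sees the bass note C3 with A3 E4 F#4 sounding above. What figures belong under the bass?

The notes C, A, E, F# stack in thirds as F#–A–C–E — an F# half-diminished seventh chord. The bass C is the fifth, so this is second inversion: figured 4/3.

4/3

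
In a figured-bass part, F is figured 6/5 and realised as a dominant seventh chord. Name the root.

The figures 6/5 mean the third of the chord is in the bass. If F is the third of a dominant seventh chord, the root is Db (chord tones Db–F–Ab–Cb).

Db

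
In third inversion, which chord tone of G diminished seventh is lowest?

Fb

G diminished seventh is G–Bb–Db–Fb. Third inversion places the seventh in the bass: Fb.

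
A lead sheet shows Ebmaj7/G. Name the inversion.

Ebmaj7/G means Eb major seventh with G in the bass. G is the third of Eb major seventh (Eb–G–Bb–D), so this is first inversion.

first inversion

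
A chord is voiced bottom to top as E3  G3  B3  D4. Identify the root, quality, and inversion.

E minor seventh, root position

The pitch classes E, G, B, D arrange in thirds as E–G–B–D: an E minor seventh chord.
The lowest note is E, the root of the chord, so this is root position (figured bass 7).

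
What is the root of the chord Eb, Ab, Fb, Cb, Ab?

Fb

The distinct letter names are Eb, Ab, Fb, Cb. Arranged as a stack of thirds they read Fb–Ab–Cb–Eb, so Fb is the root (an Fb major seventh chord).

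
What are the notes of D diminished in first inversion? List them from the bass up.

The chord tones are D–F–Ab. With the third (F) lowest for first inversion: F, Ab, D.

F, Ab, D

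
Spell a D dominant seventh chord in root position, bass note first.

Spelling D dominant seventh: D–F#–A–C. In root position the root is bass, giving D, F#, A, C from the bottom.

D, F#, A, C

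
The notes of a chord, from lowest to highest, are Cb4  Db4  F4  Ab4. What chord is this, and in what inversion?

The distinct note names are Cb, Db, F, Ab. Stacked in thirds they read Db–F–Ab–Cb, which is a dominant seventh chord on Db.
With the seventh (Cb) in the bass, the chord is in third inversion (figured bass 4/2).

Db dominant seventh, third inversion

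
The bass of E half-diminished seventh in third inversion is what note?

D

E half-diminished seventh is E–G–Bb–D. Third inversion places the seventh in the bass: D.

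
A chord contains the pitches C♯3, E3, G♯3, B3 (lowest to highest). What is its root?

The distinct letter names are C#, E, G#, B. Arranged as a stack of thirds they read C#–E–G#–B, so C# is the root (a C# minor seventh chord).

C#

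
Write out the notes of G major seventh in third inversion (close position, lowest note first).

G major seventh is G–B–D–F#. Third inversion puts the seventh (F#) in the bass, with the remaining tones above: F#, G, B, D.

F#, G, B, D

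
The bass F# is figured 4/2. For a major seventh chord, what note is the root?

G

The figures 4/2 mean the seventh of the chord is in the bass. If F# is the seventh of a major seventh chord, the root is G (chord tones G–B–D–F#).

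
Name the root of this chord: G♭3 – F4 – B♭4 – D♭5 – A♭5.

Gb, F, Bb, Db, Ab are the tones of a Gb major ninth chord (Gb–Bb–Db–F–Ab), making Gb the root.

Gb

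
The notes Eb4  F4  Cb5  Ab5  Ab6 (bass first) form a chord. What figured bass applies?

4/2

The notes Eb, F, Cb, Ab stack in thirds as F–Ab–Cb–Eb — an F half-diminished seventh chord. The bass Eb is the seventh, so this is third inversion: figured 4/2.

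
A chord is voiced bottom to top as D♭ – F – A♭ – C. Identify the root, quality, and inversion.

Db major seventh, root position

The pitch classes Db, F, Ab, C arrange in thirds as Db–F–Ab–C: a Db major seventh chord.
With the root (Db) in the bass, the chord is in root position (figured bass 7).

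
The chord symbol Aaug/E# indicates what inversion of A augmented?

Aaug/E# means A augmented with E# in the bass. E# is the fifth of A augmented (A–C#–E#), so this is second inversion.

second inversion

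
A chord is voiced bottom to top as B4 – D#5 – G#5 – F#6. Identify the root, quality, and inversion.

G# minor seventh, first inversion

The distinct note names are B, D#, G#, F#. Stacked in thirds they read G#–B–D#–F#, which is a minor seventh chord on G#.
The lowest note is B, the third of the chord, so this is first inversion (figured bass 6/5).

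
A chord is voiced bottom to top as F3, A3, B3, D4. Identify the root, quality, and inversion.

B half-diminished seventh, second inversion

The distinct note names are F, A, B, D. Stacked in thirds they read B–D–F–A, which is a half-diminished seventh chord on B.
F is the fifth of B half-diminished seventh; fifth in the bass means second inversion (figured bass 4/3).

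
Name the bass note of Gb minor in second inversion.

The fifth of Gb minor (Gb–Bbb–Db) is Db; that is the bass in second inversion.

Db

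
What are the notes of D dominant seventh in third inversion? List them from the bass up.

C, D, F#, A

The chord tones are D–F#–A–C. With the seventh (C) lowest for third inversion: C, D, F#, A.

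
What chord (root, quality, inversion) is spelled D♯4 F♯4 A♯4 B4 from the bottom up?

B major seventh, first inversion

The distinct note names are D#, F#, A#, B. Stacked in thirds they read B–D#–F#–A#, which is a major seventh chord on B.
With the third (D#) in the bass, the chord is in first inversion (figured bass 6/5).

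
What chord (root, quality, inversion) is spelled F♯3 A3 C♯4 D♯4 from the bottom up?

D# half-diminished seventh, first inversion

The pitch classes F#, A, C#, D# arrange in thirds as D#–F#–A–C#: a D# half-diminished seventh chord.
With the third (F#) in the bass, the chord is in first inversion (figured bass 6/5).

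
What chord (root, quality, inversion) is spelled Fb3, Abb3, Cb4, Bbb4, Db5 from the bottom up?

Bbb dominant ninth, second inversion

Reducing to letter names: Fb, Abb, Cb, Bbb, Db. These stack in thirds as Bbb–Db–Fb–Abb–Cb — a Bbb dominant ninth chord.
Fb is the fifth of Bbb dominant ninth; fifth in the bass means second inversion.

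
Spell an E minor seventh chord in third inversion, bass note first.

The chord tones are E–G–B–D. With the seventh (D) lowest for third inversion: D, E, G, B.

D, E, G, B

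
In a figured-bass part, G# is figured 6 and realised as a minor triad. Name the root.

The figures 6 mean the third of the chord is in the bass. If G# is the third of a minor triad, the root is E# (chord tones E#–G#–B#).

E#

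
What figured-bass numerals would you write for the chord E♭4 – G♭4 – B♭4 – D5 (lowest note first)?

7

The notes Eb, Gb, Bb, D stack in thirds as Eb–Gb–Bb–D — an Eb minor-major seventh chord. The bass Eb is the root, so this is root position: figured 7.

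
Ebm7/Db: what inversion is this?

Ebm7/Db means Eb minor seventh with Db in the bass. Db is the seventh of Eb minor seventh (Eb–Gb–Bb–Db), so this is third inversion.

third inversion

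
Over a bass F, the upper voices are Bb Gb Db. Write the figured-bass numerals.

4/2

The notes F, Bb, Gb, Db stack in thirds as Gb–Bb–Db–F — a Gb major seventh chord. The bass F is the seventh, so this is third inversion: figured 4/2.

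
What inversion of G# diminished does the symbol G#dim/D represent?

G#dim/D means G# diminished with D in the bass. D is the fifth of G# diminished (G#–B–D), so this is second inversion.

second inversion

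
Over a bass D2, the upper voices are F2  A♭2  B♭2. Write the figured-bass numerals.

6/5

The notes D, F, Ab, Bb stack in thirds as Bb–D–F–Ab — a Bb dominant seventh chord. The bass D is the third, so this is first inversion: figured 6/5.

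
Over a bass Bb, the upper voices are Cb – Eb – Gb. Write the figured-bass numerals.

4/2

The notes Bb, Cb, Eb, Gb stack in thirds as Cb–Eb–Gb–Bb — a Cb major seventh chord. The bass Bb is the seventh, so this is third inversion: figured 4/2.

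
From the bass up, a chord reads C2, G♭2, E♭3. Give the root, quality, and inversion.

C diminished, root position

Reducing to letter names: C, Gb, Eb. These stack in thirds as C–Eb–Gb — a C diminished triad.
With the root (C) in the bass, the chord is in root position (figured bass 5/3).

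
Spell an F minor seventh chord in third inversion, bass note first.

Eb, F, Ab, C

F minor seventh is F–Ab–C–Eb. Third inversion puts the seventh (Eb) in the bass, with the remaining tones above: Eb, F, Ab, C.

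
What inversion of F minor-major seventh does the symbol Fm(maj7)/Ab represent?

first inversion

Fm(maj7)/Ab means F minor-major seventh with Ab in the bass. Ab is the third of F minor-major seventh (F–Ab–C–E), so this is first inversion.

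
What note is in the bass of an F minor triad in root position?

The root of F minor (F–Ab–C) is F; that is the bass in root position.

F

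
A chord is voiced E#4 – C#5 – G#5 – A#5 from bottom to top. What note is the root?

A#

E#, C#, G#, A# are the tones of an A# minor seventh chord (A#–C#–E#–G#), making A# the root.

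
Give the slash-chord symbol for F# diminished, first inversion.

F#dim/A

First inversion of F# diminished has the third (A) in the bass. As a slash chord: F#dim/A.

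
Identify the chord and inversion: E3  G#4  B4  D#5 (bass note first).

The distinct note names are E, G#, B, D#. Stacked in thirds they read E–G#–B–D#, which is a major seventh chord on E.
E is the root of E major seventh; root in the bass means root position (figured bass 7).

E major seventh, root position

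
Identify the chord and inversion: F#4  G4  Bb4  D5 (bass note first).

The distinct note names are F#, G, Bb, D. Stacked in thirds they read G–Bb–D–F#, which is a minor-major seventh chord on G.
The lowest note is F#, the seventh of the chord, so this is third inversion (figured bass 4/2).

G minor-major seventh, third inversion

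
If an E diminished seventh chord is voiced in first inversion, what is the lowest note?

G

In first inversion the third is lowest. For E diminished seventh (E–G–Bb–Db) that is G.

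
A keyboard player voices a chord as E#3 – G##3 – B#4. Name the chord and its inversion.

The pitch classes E#, G##, B# arrange in thirds as E#–G##–B#: an E# major triad.
The lowest note is E#, the root of the chord, so this is root position (figured bass 5/3).

E# major, root position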